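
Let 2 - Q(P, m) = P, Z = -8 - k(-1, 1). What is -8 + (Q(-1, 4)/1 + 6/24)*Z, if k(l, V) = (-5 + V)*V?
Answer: -21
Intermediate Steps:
k(l, V) = V*(-5 + V)
Z = -4 (Z = -8 - (-5 + 1) = -8 - (-4) = -8 - 1*(-4) = -8 + 4 = -4)
Q(P, m) = 2 - P
-8 + (Q(-1, 4)/1 + 6/24)*Z = -8 + ((2 - 1*(-1))/1 + 6/24)*(-4) = -8 + ((2 + 1)*1 + 6*(1/24))*(-4) = -8 + (3*1 + 1/4)*(-4) = -8 + (3 + 1/4)*(-4) = -8 + (13/4)*(-4) = -8 - 13 = -21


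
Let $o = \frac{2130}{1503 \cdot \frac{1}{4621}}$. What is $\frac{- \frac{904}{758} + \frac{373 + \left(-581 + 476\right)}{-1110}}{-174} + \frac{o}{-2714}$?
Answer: $- \frac{9972604344838}{4147131099285} \approx -2.4047$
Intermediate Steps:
$o = \frac{3280910}{501}$ ($o = \frac{2130}{1503 \cdot \frac{1}{4621}} = \frac{2130}{\frac{1503}{4621}} = 2130 \cdot \frac{4621}{1503} = \frac{3280910}{501} \approx 6548.7$)
$\frac{- \frac{904}{758} + \frac{373 + \left(-581 + 476\right)}{-1110}}{-174} + \frac{o}{-2714} = \frac{- \frac{904}{758} + \frac{373 + \left(-581 + 476\right)}{-1110}}{-174} + \frac{3280910}{501 \left(-2714\right)} = \left(\left(-904\right) \frac{1}{758} + \left(373 - 105\right) \left(- \frac{1}{1110}\right)\right) \left(- \frac{1}{174}\right) + \frac{3280910}{501} \left(- \frac{1}{2714}\right) = \left(- \frac{452}{379} + 268 \left(- \frac{1}{1110}\right)\right) \left(- \frac{1}{174}\right) - \frac{1640455}{679857} = \left(- \frac{452}{379} - \frac{134}{555}\right) \left(- \frac{1}{174}\right) - \frac{1640455}{679857} = \left(- \frac{301646}{210345}\right) \left(- \frac{1}{174}\right) - \frac{1640455}{679857} = \frac{150823}{18300015} - \frac{1640455}{679857} = - \frac{9972604344838}{4147131099285}$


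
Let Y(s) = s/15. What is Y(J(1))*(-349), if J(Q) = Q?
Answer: -349/15 ≈ -23.267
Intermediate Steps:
Y(s) = s/15 (Y(s) = s*(1/15) = s/15)
Y(J(1))*(-349) = ((1/15)*1)*(-349) = (1/15)*(-349) = -349/15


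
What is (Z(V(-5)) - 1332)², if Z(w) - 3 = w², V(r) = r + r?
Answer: 1510441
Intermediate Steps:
V(r) = 2*r
Z(w) = 3 + w²
(Z(V(-5)) - 1332)² = ((3 + (2*(-5))²) - 1332)² = ((3 + (-10)²) - 1332)² = ((3 + 100) - 1332)² = (103 - 1332)² = (-1229)² = 1510441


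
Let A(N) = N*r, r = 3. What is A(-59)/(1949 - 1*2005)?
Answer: 177/56 ≈ 3.1607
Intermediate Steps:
A(N) = 3*N (A(N) = N*3 = 3*N)
A(-59)/(1949 - 1*2005) = (3*(-59))/(1949 - 1*2005) = -177/(1949 - 2005) = -177/(-56) = -177*(-1/56) = 177/56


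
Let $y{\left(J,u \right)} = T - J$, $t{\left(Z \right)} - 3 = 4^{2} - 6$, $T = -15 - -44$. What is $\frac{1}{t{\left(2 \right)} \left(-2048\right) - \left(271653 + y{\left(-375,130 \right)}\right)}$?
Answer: $- \frac{1}{298681} \approx -3.3481 \cdot 10^{-6}$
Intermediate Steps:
$T = 29$ ($T = -15 + 44 = 29$)
$t{\left(Z \right)} = 13$ ($t{\left(Z \right)} = 3 - \left(6 - 4^{2}\right) = 3 + \left(16 - 6\right) = 3 + 10 = 13$)
$y{\left(J,u \right)} = 29 - J$
$\frac{1}{t{\left(2 \right)} \left(-2048\right) - \left(271653 + y{\left(-375,130 \right)}\right)} = \frac{1}{13 \left(-2048\right) - \left(271682 + 375\right)} = \frac{1}{-26624 - 272057} = \frac{1}{-298681} = - \frac{1}{298681}$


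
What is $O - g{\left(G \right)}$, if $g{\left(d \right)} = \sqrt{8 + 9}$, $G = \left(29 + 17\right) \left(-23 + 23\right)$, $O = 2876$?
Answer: $2876 - \sqrt{17} \approx 2871.9$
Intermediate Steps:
$G = 0$ ($G = 46 \cdot 0 = 0$)
$g{\left(d \right)} = \sqrt{17}$
$O - g{\left(G \right)} = 2876 - \sqrt{17}$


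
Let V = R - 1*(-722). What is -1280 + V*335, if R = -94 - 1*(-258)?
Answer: 295530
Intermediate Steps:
R = 164 (R = -94 + 258 = 164)
V = 886 (V = 164 - 1*(-722) = 164 + 722 = 886)
-1280 + V*335 = -1280 + 886*335 = -1280 + 296810 = 295530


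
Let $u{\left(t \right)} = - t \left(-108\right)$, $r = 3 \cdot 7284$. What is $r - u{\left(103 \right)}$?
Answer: $10728$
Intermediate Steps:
$r = 21852$
$u{\left(t \right)} = 108 t$ ($u{\left(t \right)} = - \left(-108\right) t = 108 t$)
$r - u{\left(103 \right)} = 21852 - 108 \cdot 103 = 21852 - 11124 = 10728$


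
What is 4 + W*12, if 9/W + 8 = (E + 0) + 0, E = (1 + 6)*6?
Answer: 122/17 ≈ 7.1765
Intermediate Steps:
E = 42 (E = 7*6 = 42)
W = 9/34 (W = 9/(-8 + ((42 + 0) + 0)) = 9/(-8 + (42 + 0)) = 9/(-8 + 42) = 9/34 ≈ 0.26471)
4 + W*12 = 4 + (9/34)*12 = 4 + 54/17 = 122/17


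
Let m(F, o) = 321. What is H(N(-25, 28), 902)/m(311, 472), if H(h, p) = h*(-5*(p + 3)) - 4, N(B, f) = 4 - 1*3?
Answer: -4529/321 ≈ -14.109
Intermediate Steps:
N(B, f) = 1 (N(B, f) = 4 - 3 = 1)
H(h, p) = -4 + h*(-15 - 5*p) (H(h, p) = h*(-5*(3 + p)) - 4 = h*(-15 - 5*p) - 4 = -4 + h*(-15 - 5*p))
H(N(-25, 28), 902)/m(311, 472) = (-4 - 15*1 - 5*1*902)/321 = (-4 - 15 - 4510)*(1/321) = -4529*1/321 = -4529/321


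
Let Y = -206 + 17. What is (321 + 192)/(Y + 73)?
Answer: -513/116 ≈ -4.4224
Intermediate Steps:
Y = -189
(321 + 192)/(Y + 73) = (321 + 192)/(-189 + 73) = 513/(-116) = 513*(-1/116) = -513/116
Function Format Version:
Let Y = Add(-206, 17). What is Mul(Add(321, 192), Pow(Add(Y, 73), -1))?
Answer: Rational(-513, 116) ≈ -4.4224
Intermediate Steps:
Y = -189
Mul(Add(321, 192), Pow(Add(Y, 73), -1)) = Mul(Add(321, 192), Pow(Add(-189, 73), -1)) = Mul(513, Pow(-116, -1)) = Mul(513, Rational(-1, 116)) = Rational(-513, 116)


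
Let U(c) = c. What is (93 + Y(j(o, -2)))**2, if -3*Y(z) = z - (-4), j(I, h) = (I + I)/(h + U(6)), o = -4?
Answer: 76729/9 ≈ 8525.4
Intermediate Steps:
j(I, h) = 2*I/(6 + h) (j(I, h) = (I + I)/(h + 6) = (2*I)/(6 + h) = 2*I/(6 + h))
Y(z) = -4/3 - z/3 (Y(z) = -(z - (-4))/3 = -(z - 1*(-4))/3 = -(z + 4)/3 = -(4 + z)/3 = -4/3 - z/3)
(93 + Y(j(o, -2)))**2 = (93 + (-4/3 - 2*(-4)/(3*(6 - 2))))**2 = (93 + (-4/3 - 2*(-4)/(3*4)))**2 = (93 + (-4/3 - 1/3*(-2)))**2 = (93 + (-4/3 + 2/3))**2 = (93 - 2/3)**2 = (277/3)**2 = 76729/9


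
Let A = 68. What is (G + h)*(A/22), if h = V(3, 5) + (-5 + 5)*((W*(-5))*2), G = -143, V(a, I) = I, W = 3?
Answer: -4692/11 ≈ -426.55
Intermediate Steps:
h = 5 (h = 5 + (-5 + 5)*((3*(-5))*2) = 5 + 0*(-15*2) = 5 + 0*(-30) = 5 + 0 = 5)
(G + h)*(A/22) = (-143 + 5)*(68/22) = -9384/22 = -138*34/11 = -4692/11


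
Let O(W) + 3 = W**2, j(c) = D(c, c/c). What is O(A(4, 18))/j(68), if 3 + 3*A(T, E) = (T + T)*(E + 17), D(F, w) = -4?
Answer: -38351/18 ≈ -2130.6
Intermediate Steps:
A(T, E) = -1 + 2*T*(17 + E)/3 (A(T, E) = -1 + ((T + T)*(E + 17))/3 = -1 + ((2*T)*(17 + E))/3 = -1 + (2*T*(17 + E))/3 = -1 + 2*T*(17 + E)/3)
j(c) = -4
O(W) = -3 + W**2
O(A(4, 18))/j(68) = (-3 + (-1 + (34/3)*4 + (2/3)*18*4)**2)/(-4) = (-3 + (-1 + 136/3 + 48)**2)*(-1/4) = (-3 + (277/3)**2)*(-1/4) = (-3 + 76729/9)*(-1/4) = (76702/9)*(-1/4) = -38351/18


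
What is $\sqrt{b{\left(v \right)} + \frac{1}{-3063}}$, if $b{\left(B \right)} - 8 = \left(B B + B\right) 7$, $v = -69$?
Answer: $\frac{5 \sqrt{12328657701}}{3063} \approx 181.25$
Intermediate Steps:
$b{\left(B \right)} = 8 + 7 B + 7 B^{2}$ ($b{\left(B \right)} = 8 + \left(B B + B\right) 7 = 8 + \left(B^{2} + B\right) 7 = 8 + \left(B + B^{2}\right) 7 = 8 + \left(7 B + 7 B^{2}\right) = 8 + 7 B + 7 B^{2}$)
$\sqrt{b{\left(v \right)} + \frac{1}{-3063}} = \sqrt{\left(8 + 7 \left(-69\right) + 7 \left(-69\right)^{2}\right) + \frac{1}{-3063}} = \sqrt{\left(8 - 483 + 7 \cdot 4761\right) - \frac{1}{3063}} = \sqrt{\left(8 - 483 + 33327\right) - \frac{1}{3063}} = \sqrt{32852 - \frac{1}{3063}} = \sqrt{\frac{100625675}{3063}} = \frac{5 \sqrt{12328657701}}{3063}$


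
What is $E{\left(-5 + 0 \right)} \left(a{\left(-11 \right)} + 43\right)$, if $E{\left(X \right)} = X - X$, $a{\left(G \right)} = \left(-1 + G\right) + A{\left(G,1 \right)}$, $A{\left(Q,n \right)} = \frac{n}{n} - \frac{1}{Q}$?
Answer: $0$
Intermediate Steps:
$A{\left(Q,n \right)} = 1 - \frac{1}{Q}$
$a{\left(G \right)} = -1 + G + \frac{-1 + G}{G}$ ($a{\left(G \right)} = \left(-1 + G\right) + \frac{-1 + G}{G} = -1 + G + \frac{-1 + G}{G}$)
$E{\left(X \right)} = 0$
$E{\left(-5 + 0 \right)} \left(a{\left(-11 \right)} + 43\right) = 0 \left(\left(-11 - \frac{1}{-11}\right) + 43\right) = 0 \left(\left(-11 - - \frac{1}{11}\right) + 43\right) = 0 \left(\left(-11 + \frac{1}{11}\right) + 43\right) = 0 \left(- \frac{120}{11} + 43\right) = 0 \cdot \frac{353}{11} = 0$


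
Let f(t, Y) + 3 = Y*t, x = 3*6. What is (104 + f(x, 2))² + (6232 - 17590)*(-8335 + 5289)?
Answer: 34615237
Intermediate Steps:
x = 18
f(t, Y) = -3 + Y*t
(104 + f(x, 2))² + (6232 - 17590)*(-8335 + 5289) = (104 + (-3 + 2*18))² + (6232 - 17590)*(-8335 + 5289) = (104 + (-3 + 36))² - 11358*(-3046) = (104 + 33)² + 34596468 = 137² + 34596468 = 18769 + 34596468 = 34615237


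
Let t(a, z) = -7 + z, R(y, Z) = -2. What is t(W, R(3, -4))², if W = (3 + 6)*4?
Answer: 81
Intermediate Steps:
W = 36 (W = 9*4 = 36)
t(W, R(3, -4))² = (-7 - 2)² = (-9)² = 81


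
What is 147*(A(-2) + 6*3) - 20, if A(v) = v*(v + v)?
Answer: 3802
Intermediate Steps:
A(v) = 2*v**2 (A(v) = v*(2*v) = 2*v**2)
147*(A(-2) + 6*3) - 20 = 147*(2*(-2)**2 + 6*3) - 20 = 147*(2*4 + 18) - 20 = 147*(8 + 18) - 20 = 147*26 - 20 = 3822 - 20 = 3802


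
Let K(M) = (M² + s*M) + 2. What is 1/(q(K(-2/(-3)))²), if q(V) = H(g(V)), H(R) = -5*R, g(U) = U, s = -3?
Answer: 81/400 ≈ 0.20250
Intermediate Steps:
K(M) = 2 + M² - 3*M (K(M) = (M² - 3*M) + 2 = 2 + M² - 3*M)
q(V) = -5*V
1/(q(K(-2/(-3)))²) = 1/((-5*(2 + (-2/(-3))² - (-6)/(-3)))²) = 1/((-5*(2 + (-2*(-⅓))² - (-6)*(-1)/3))²) = 1/((-5*(2 + (⅔)² - 3*⅔))²) = 1/((-5*(2 + 4/9 - 2))²) = 1/((-5*4/9)²) = 1/((-20/9)²) = 1/(400/81) = 81/400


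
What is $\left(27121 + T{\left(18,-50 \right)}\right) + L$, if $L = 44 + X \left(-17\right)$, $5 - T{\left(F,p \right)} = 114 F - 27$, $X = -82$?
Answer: $26539$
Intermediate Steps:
$T{\left(F,p \right)} = 32 - 114 F$ ($T{\left(F,p \right)} = 5 - \left(114 F - 27\right) = 5 - \left(-27 + 114 F\right) = 32 - 114 F$)
$L = 1438$ ($L = 44 - -1394 = 44 + 1394 = 1438$)
$\left(27121 + T{\left(18,-50 \right)}\right) + L = \left(27121 + \left(32 - 2052\right)\right) + 1438 = \left(27121 - 2020\right) + 1438 = 25101 + 1438 = 26539$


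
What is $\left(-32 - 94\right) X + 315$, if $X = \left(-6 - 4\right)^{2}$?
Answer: $-12285$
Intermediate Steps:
$X = 100$ ($X = \left(-10\right)^{2} = 100$)
$\left(-32 - 94\right) X + 315 = \left(-32 - 94\right) 100 + 315 = \left(-126\right) 100 + 315 = -12600 + 315 = -12285$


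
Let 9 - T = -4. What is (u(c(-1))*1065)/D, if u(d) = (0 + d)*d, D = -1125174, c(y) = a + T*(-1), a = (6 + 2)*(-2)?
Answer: -298555/375058 ≈ -0.79602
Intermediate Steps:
T = 13 (T = 9 - 1*(-4) = 9 + 4 = 13)
a = -16 (a = 8*(-2) = -16)
c(y) = -29 (c(y) = -16 + 13*(-1) = -16 - 13 = -29)
u(d) = d² (u(d) = d*d = d²)
(u(c(-1))*1065)/D = ((-29)²*1065)/(-1125174) = (841*1065)*(-1/1125174) = 895665*(-1/1125174) = -298555/375058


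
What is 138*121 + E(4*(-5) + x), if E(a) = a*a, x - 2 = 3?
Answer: 16923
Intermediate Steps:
x = 5 (x = 2 + 3 = 5)
E(a) = a**2
138*121 + E(4*(-5) + x) = 138*121 + (4*(-5) + 5)**2 = 16698 + (-20 + 5)**2 = 16698 + (-15)**2 = 16698 + 225 = 16923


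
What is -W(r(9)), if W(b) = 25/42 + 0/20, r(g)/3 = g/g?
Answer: -25/42 ≈ -0.59524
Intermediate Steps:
r(g) = 3 (r(g) = 3*(g/g) = 3*1 = 3)
W(b) = 25/42 (W(b) = 25*(1/42) + 0*(1/20) = 25/42 + 0 = 25/42)
-W(r(9)) = -1*25/42 = -25/42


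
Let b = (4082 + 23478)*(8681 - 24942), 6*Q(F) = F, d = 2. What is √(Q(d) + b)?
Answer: I*√4033378437/3 ≈ 21170.0*I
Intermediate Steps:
Q(F) = F/6
b = -448153160 (b = 27560*(-16261) = -448153160)
√(Q(d) + b) = √((⅙)*2 - 448153160) = √(⅓ - 448153160) = √(-1344459479/3) = I*√4033378437/3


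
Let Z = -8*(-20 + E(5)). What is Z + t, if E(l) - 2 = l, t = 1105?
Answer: 1209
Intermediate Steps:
E(l) = 2 + l
Z = 104 (Z = -8*(-20 + (2 + 5)) = -8*(-20 + 7) = -8*(-13) = 104)
Z + t = 104 + 1105 = 1209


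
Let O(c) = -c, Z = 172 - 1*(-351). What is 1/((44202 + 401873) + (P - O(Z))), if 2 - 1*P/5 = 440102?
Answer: -1/1753902 ≈ -5.7016e-7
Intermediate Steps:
P = -2200500 (P = 10 - 5*440102 = 10 - 2200510 = -2200500)
Z = 523 (Z = 172 + 351 = 523)
1/((44202 + 401873) + (P - O(Z))) = 1/((44202 + 401873) + (-2200500 - (-1)*523)) = 1/(446075 + (-2200500 - 1*(-523))) = 1/(446075 + (-2200500 + 523)) = 1/(446075 - 2199977) = 1/(-1753902) = -1/1753902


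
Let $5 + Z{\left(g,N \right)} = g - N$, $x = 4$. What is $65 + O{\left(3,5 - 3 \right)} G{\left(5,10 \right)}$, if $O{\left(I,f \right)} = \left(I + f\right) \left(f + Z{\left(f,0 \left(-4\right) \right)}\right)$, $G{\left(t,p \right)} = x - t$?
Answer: $70$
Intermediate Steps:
$Z{\left(g,N \right)} = -5 + g - N$ ($Z{\left(g,N \right)} = -5 - \left(N - g\right) = -5 + g - N$)
$G{\left(t,p \right)} = 4 - t$
$O{\left(I,f \right)} = \left(-5 + 2 f\right) \left(I + f\right)$ ($O{\left(I,f \right)} = \left(I + f\right) \left(f - \left(5 - f\right)\right) = \left(I + f\right) \left(f + \left(-5 + f + 0\right)\right) = \left(I + f\right) \left(f + \left(-5 + f\right)\right) = \left(I + f\right) \left(-5 + 2 f\right) = \left(-5 + 2 f\right) \left(I + f\right)$)
$65 + O{\left(3,5 - 3 \right)} G{\left(5,10 \right)} = 65 + \left(\left(5 - 3\right)^{2} + 3 \left(5 - 3\right) + 3 \left(-5 + \left(5 - 3\right)\right) + \left(5 - 3\right) \left(-5 + \left(5 - 3\right)\right)\right) \left(4 - 5\right) = 65 + \left(2^{2} + 3 \cdot 2 + 3 \left(-5 + 2\right) + 2 \left(-5 + 2\right)\right) \left(-1\right) = 65 + \left(4 + 6 + 3 \left(-3\right) + 2 \left(-3\right)\right) \left(-1\right) = 65 + \left(4 + 6 - 9 - 6\right) \left(-1\right) = 65 - -5 = 65 + 5 = 70$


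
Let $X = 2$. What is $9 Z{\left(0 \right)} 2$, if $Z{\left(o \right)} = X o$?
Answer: $0$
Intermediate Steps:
$Z{\left(o \right)} = 2 o$
$9 Z{\left(0 \right)} 2 = 9 \cdot 2 \cdot 0 \cdot 2 = 9 \cdot 0 \cdot 2 = 0 \cdot 2 = 0$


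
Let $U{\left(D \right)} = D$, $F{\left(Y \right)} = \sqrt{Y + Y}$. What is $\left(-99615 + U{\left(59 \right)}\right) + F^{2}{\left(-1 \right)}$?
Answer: $-99558$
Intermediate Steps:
$F{\left(Y \right)} = \sqrt{2} \sqrt{Y}$ ($F{\left(Y \right)} = \sqrt{2 Y} = \sqrt{2} \sqrt{Y}$)
$\left(-99615 + U{\left(59 \right)}\right) + F^{2}{\left(-1 \right)} = \left(-99615 + 59\right) + \left(\sqrt{2} \sqrt{-1}\right)^{2} = -99556 + \left(\sqrt{2} i\right)^{2} = -99556 + \left(i \sqrt{2}\right)^{2} = -99556 - 2 = -99558$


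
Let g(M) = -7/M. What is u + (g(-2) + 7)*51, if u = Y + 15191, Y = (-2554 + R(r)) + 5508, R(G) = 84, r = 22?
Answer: 37529/2 ≈ 18765.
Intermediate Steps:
Y = 3038 (Y = (-2554 + 84) + 5508 = -2470 + 5508 = 3038)
u = 18229 (u = 3038 + 15191 = 18229)
u + (g(-2) + 7)*51 = 18229 + (-7/(-2) + 7)*51 = 18229 + (-7*(-½) + 7)*51 = 18229 + (7/2 + 7)*51 = 18229 + (21/2)*51 = 18229 + 1071/2 = 37529/2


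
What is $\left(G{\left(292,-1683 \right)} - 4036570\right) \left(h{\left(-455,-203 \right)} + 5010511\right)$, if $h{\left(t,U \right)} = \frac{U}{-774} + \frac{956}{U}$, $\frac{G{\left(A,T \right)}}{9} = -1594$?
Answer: $- \frac{1594563706930433006}{78561} \approx -2.0297 \cdot 10^{13}$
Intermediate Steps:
$G{\left(A,T \right)} = -14346$ ($G{\left(A,T \right)} = 9 \left(-1594\right) = -14346$)
$h{\left(t,U \right)} = \frac{956}{U} - \frac{U}{774}$ ($h{\left(t,U \right)} = U \left(- \frac{1}{774}\right) + \frac{956}{U} = - \frac{U}{774} + \frac{956}{U} = \frac{956}{U} - \frac{U}{774}$)
$\left(G{\left(292,-1683 \right)} - 4036570\right) \left(h{\left(-455,-203 \right)} + 5010511\right) = \left(-14346 - 4036570\right) \left(\left(\frac{956}{-203} - - \frac{203}{774}\right) + 5010511\right) = - 4050916 \left(\left(956 \left(- \frac{1}{203}\right) + \frac{203}{774}\right) + 5010511\right) = - 4050916 \left(\left(- \frac{956}{203} + \frac{203}{774}\right) + 5010511\right) = - 4050916 \left(- \frac{698735}{157122} + 5010511\right) = \left(-4050916\right) \frac{787260810607}{157122} = - \frac{1594563706930433006}{78561}$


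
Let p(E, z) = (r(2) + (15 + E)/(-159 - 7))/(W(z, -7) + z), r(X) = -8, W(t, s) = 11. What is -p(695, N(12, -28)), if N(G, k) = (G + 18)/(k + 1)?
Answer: 9171/7387 ≈ 1.2415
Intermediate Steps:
N(G, k) = (18 + G)/(1 + k)
p(E, z) = (-1343/166 - E/166)/(11 + z) (p(E, z) = (-8 + (15 + E)/(-159 - 7))/(11 + z) = (-8 + (15 + E)/(-166))/(11 + z) = (-8 + (15 + E)*(-1/166))/(11 + z) = (-8 + (-15/166 - E/166))/(11 + z) = (-1343/166 - E/166)/(11 + z))
-p(695, N(12, -28)) = -(-1343 - 1*695)/(166*(11 + (18 + 12)/(1 - 28))) = -(-1343 - 695)/(166*(11 + 30/(-27))) = -(-2038)/(166*(11 - 1/27*30)) = -(-2038)/(166*(11 - 10/9)) = -(-2038)/(166*89/9) = -9*(-2038)/(166*89) = -1*(-9171/7387) = 9171/7387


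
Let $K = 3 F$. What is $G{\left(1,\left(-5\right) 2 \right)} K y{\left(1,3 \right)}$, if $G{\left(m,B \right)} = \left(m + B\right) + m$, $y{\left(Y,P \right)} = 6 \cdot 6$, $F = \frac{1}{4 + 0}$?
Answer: $-216$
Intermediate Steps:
$F = \frac{1}{4} \approx 0.25$
$y{\left(Y,P \right)} = 36$
$G{\left(m,B \right)} = B + 2 m$ ($G{\left(m,B \right)} = \left(B + m\right) + m = B + 2 m$)
$K = \frac{3}{4}$ ($K = 3 \cdot \frac{1}{4} = \frac{3}{4} \approx 0.75$)
$G{\left(1,\left(-5\right) 2 \right)} K y{\left(1,3 \right)} = \left(\left(-5\right) 2 + 2 \cdot 1\right) \frac{3}{4} \cdot 36 = \left(-10 + 2\right) \frac{3}{4} \cdot 36 = \left(-8\right) \frac{3}{4} \cdot 36 = \left(-6\right) 36 = -216$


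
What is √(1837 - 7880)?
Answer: I*√6043 ≈ 77.737*I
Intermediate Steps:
√(1837 - 7880) = √(-6043) = I*√6043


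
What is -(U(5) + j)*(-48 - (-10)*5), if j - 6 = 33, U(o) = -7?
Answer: -64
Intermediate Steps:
j = 39 (j = 6 + 33 = 39)
-(U(5) + j)*(-48 - (-10)*5) = -(-7 + 39)*(-48 - (-10)*5) = -32*(-48 - 1*(-50)) = -32*(-48 + 50) = -32*2 = -1*64 = -64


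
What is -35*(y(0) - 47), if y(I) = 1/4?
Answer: 6545/4 ≈ 1636.3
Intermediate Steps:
y(I) = ¼
-35*(y(0) - 47) = -35*(¼ - 47) = -35*(-187/4) = 6545/4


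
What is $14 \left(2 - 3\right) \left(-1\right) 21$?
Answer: $294$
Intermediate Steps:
$14 \left(2 - 3\right) \left(-1\right) 21 = 14 \left(\left(-1\right) \left(-1\right)\right) 21 = 14 \cdot 1 \cdot 21 = 14 \cdot 21 = 294$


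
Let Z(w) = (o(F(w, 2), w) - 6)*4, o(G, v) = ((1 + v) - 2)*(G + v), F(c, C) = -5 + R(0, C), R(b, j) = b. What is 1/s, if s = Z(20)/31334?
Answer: 15667/558 ≈ 28.077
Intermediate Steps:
F(c, C) = -5 (F(c, C) = -5 + 0 = -5)
o(G, v) = (-1 + v)*(G + v)
Z(w) = -4 - 24*w + 4*w**2 (Z(w) = ((w**2 - 1*(-5) - w - 5*w) - 6)*4 = ((w**2 + 5 - w - 5*w) - 6)*4 = ((5 + w**2 - 6*w) - 6)*4 = (-1 + w**2 - 6*w)*4 = -4 - 24*w + 4*w**2)
s = 558/15667 (s = (-4 - 24*20 + 4*20**2)/31334 = (-4 - 480 + 4*400)*(1/31334) = (-4 - 480 + 1600)*(1/31334) = 1116*(1/31334) = 558/15667 ≈ 0.035616)
1/s = 1/(558/15667) = 15667/558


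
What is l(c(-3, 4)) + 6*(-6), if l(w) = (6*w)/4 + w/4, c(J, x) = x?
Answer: -29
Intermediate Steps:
l(w) = 7*w/4 (l(w) = (6*w)*(1/4) + w*(1/4) = 3*w/2 + w/4 = 7*w/4)
l(c(-3, 4)) + 6*(-6) = (7/4)*4 + 6*(-6) = 7 - 36 = -29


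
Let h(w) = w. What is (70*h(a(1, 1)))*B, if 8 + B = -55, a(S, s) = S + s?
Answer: -8820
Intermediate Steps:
B = -63 (B = -8 - 55 = -63)
(70*h(a(1, 1)))*B = (70*(1 + 1))*(-63) = (70*2)*(-63) = 140*(-63) = -8820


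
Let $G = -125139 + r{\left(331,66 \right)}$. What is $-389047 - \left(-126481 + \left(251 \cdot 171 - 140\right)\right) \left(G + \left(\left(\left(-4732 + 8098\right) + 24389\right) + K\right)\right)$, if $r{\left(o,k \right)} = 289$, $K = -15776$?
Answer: $-9447691747$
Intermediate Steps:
$G = -124850$ ($G = -125139 + 289 = -124850$)
$-389047 - \left(-126481 + \left(251 \cdot 171 - 140\right)\right) \left(G + \left(\left(\left(-4732 + 8098\right) + 24389\right) + K\right)\right) = -389047 - \left(-126481 + \left(251 \cdot 171 - 140\right)\right) \left(-124850 + \left(\left(\left(-4732 + 8098\right) + 24389\right) - 15776\right)\right) = -389047 - \left(-126481 + \left(42921 - 140\right)\right) \left(-124850 + \left(\left(3366 + 24389\right) - 15776\right)\right) = -389047 - \left(-126481 + 42781\right) \left(-124850 + \left(27755 - 15776\right)\right) = -389047 - - 83700 \left(-124850 + 11979\right) = -389047 - \left(-83700\right) \left(-112871\right) = -389047 - 9447302700 = -9447691747$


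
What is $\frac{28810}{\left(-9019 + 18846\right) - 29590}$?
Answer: $- \frac{28810}{19763} \approx -1.4578$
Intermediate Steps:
$\frac{28810}{\left(-9019 + 18846\right) - 29590} = \frac{28810}{9827 - 29590} = \frac{28810}{-19763} = 28810 \left(- \frac{1}{19763}\right) = - \frac{28810}{19763}$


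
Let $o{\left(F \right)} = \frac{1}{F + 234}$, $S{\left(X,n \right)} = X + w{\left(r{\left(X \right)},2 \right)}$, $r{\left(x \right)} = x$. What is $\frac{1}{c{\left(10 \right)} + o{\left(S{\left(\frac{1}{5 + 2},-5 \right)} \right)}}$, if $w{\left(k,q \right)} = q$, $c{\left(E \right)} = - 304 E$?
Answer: $- \frac{1653}{5025113} \approx -0.00032895$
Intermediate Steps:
$S{\left(X,n \right)} = 2 + X$ ($S{\left(X,n \right)} = X + 2 = 2 + X$)
$o{\left(F \right)} = \frac{1}{234 + F}$
$\frac{1}{c{\left(10 \right)} + o{\left(S{\left(\frac{1}{5 + 2},-5 \right)} \right)}} = \frac{1}{\left(-304\right) 10 + \frac{1}{234 + \left(2 + \frac{1}{5 + 2}\right)}} = \frac{1}{-3040 + \frac{1}{234 + \left(2 + \frac{1}{7}\right)}} = \frac{1}{-3040 + \frac{1}{234 + \frac{15}{7}}} = \frac{1}{-3040 + \frac{1}{\frac{1653}{7}}} = \frac{1}{-3040 + \frac{7}{1653}} = \frac{1}{- \frac{5025113}{1653}} = - \frac{1653}{5025113}$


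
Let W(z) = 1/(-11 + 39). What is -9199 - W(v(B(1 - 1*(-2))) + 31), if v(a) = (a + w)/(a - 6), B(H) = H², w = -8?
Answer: -257573/28 ≈ -9199.0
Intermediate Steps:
v(a) = (-8 + a)/(-6 + a) (v(a) = (a - 8)/(a - 6) = (-8 + a)/(-6 + a))
W(z) = 1/28
-9199 - W(v(B(1 - 1*(-2))) + 31) = -9199 - 1*1/28 = -9199 - 1/28 = -257573/28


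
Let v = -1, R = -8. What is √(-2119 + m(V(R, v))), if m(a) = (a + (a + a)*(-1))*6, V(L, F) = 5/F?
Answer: I*√2089 ≈ 45.706*I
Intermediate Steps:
m(a) = -6*a (m(a) = (a + (2*a)*(-1))*6 = (a - 2*a)*6 = -a*6 = -6*a)
√(-2119 + m(V(R, v))) = √(-2119 - 30/(-1)) = √(-2119 - 30*(-1)) = √(-2119 - 6*(-5)) = √(-2119 + 30) = √(-2089) = I*√2089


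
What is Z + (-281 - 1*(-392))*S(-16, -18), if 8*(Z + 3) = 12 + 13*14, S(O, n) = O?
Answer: -7019/4 ≈ -1754.8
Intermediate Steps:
Z = 85/4 (Z = -3 + (12 + 13*14)/8 = -3 + (12 + 182)/8 = -3 + (⅛)*194 = -3 + 97/4 = 85/4 ≈ 21.250)
Z + (-281 - 1*(-392))*S(-16, -18) = 85/4 + (-281 - 1*(-392))*(-16) = 85/4 + (-281 + 392)*(-16) = 85/4 + 111*(-16) = 85/4 - 1776 = -7019/4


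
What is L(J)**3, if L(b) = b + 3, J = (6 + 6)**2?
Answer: 3176523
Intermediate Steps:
J = 144 (J = 12**2 = 144)
L(b) = 3 + b
L(J)**3 = (3 + 144)**3 = 147**3 = 3176523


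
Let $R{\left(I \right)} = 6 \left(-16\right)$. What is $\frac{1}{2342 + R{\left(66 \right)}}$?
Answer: $\frac{1}{2246} \approx 0.00044524$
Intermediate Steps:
$R{\left(I \right)} = -96$
$\frac{1}{2342 + R{\left(66 \right)}} = \frac{1}{2342 - 96} = \frac{1}{2246}$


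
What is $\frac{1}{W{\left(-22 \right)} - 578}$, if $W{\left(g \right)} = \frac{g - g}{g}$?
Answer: $- \frac{1}{578} \approx -0.0017301$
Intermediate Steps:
$W{\left(g \right)} = 0$ ($W{\left(g \right)} = \frac{0}{g} = 0$)
$\frac{1}{W{\left(-22 \right)} - 578} = \frac{1}{0 - 578} = \frac{1}{-578} = - \frac{1}{578}$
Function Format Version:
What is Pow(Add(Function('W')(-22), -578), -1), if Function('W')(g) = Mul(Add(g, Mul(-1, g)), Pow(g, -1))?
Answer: Rational(-1, 578) ≈ -0.0017301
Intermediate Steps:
Function('W')(g) = 0 (Function('W')(g) = Mul(0, Pow(g, -1)) = 0)
Pow(Add(Function('W')(-22), -578), -1) = Pow(Add(0, -578), -1) = Pow(-578, -1) = Rational(-1, 578)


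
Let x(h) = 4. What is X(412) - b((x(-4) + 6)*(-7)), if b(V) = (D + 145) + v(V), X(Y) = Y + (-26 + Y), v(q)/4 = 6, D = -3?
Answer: 632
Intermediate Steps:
v(q) = 24 (v(q) = 4*6 = 24)
X(Y) = -26 + 2*Y
b(V) = 166 (b(V) = (-3 + 145) + 24 = 142 + 24 = 166)
X(412) - b((x(-4) + 6)*(-7)) = (-26 + 2*412) - 1*166 = (-26 + 824) - 166 = 798 - 166 = 632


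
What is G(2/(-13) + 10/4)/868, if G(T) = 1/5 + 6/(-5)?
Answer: -1/868 ≈ -0.0011521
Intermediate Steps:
G(T) = -1 (G(T) = 1*(1/5) + 6*(-1/5) = 1/5 - 6/5 = -1)
G(2/(-13) + 10/4)/868 = -1/868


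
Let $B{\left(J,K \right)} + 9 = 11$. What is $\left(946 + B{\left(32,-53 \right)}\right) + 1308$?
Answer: $2256$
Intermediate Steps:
$B{\left(J,K \right)} = 2$ ($B{\left(J,K \right)} = -9 + 11 = 2$)
$\left(946 + B{\left(32,-53 \right)}\right) + 1308 = \left(946 + 2\right) + 1308 = 948 + 1308 = 2256$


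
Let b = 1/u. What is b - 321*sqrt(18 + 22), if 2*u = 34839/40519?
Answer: 81038/34839 - 642*sqrt(10) ≈ -2027.9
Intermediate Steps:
u = 34839/81038 (u = (34839/40519)/2 = (34839*(1/40519))/2 = (1/2)*(34839/40519) = 34839/81038 ≈ 0.42991)
b = 81038/34839 (b = 1/(34839/81038) = 81038/34839 ≈ 2.3261)
b - 321*sqrt(18 + 22) = 81038/34839 - 321*sqrt(18 + 22) = 81038/34839 - 321*sqrt(40) = 81038/34839 - 321*2*sqrt(10) = 81038/34839 - 642*sqrt(10)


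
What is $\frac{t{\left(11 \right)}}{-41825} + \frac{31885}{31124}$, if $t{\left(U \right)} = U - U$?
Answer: $\frac{31885}{31124} \approx 1.0245$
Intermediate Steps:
$t{\left(U \right)} = 0$
$\frac{t{\left(11 \right)}}{-41825} + \frac{31885}{31124} = \frac{0}{-41825} + \frac{31885}{31124} = 0 \left(- \frac{1}{41825}\right) + 31885 \cdot \frac{1}{31124} = 0 + \frac{31885}{31124} = \frac{31885}{31124}$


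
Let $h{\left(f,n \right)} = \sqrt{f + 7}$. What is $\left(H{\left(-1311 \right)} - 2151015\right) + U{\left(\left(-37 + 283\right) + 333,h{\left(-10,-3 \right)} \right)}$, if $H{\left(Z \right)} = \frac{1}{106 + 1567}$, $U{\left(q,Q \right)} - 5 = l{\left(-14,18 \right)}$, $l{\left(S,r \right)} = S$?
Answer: $- \frac{3598663151}{1673} \approx -2.151 \cdot 10^{6}$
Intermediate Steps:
$h{\left(f,n \right)} = \sqrt{7 + f}$
$U{\left(q,Q \right)} = -9$ ($U{\left(q,Q \right)} = 5 - 14 = -9$)
$H{\left(Z \right)} = \frac{1}{1673}$
$\left(H{\left(-1311 \right)} - 2151015\right) + U{\left(\left(-37 + 283\right) + 333,h{\left(-10,-3 \right)} \right)} = \left(\frac{1}{1673} - 2151015\right) - 9 = - \frac{3598648094}{1673} - 9 = - \frac{3598663151}{1673}$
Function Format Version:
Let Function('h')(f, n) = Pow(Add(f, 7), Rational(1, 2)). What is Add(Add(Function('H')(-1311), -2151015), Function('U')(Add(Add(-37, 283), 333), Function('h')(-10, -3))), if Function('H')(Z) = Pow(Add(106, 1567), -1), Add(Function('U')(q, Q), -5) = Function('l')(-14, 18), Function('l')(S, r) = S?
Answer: Rational(-3598663151, 1673) ≈ -2.1510e+6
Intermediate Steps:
Function('h')(f, n) = Pow(Add(7, f), Rational(1, 2))
Function('U')(q, Q) = -9 (Function('U')(q, Q) = Add(5, -14) = -9)
Function('H')(Z) = Rational(1, 1673) (Function('H')(Z) = Pow(1673, -1) = Rational(1, 1673))
Add(Add(Function('H')(-1311), -2151015), Function('U')(Add(Add(-37, 283), 333), Function('h')(-10, -3))) = Add(Add(Rational(1, 1673), -2151015), -9) = Add(Rational(-3598648094, 1673), -9) = Rational(-3598663151, 1673)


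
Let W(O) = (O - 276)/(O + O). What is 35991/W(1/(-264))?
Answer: 71982/72865 ≈ 0.98788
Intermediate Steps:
W(O) = (-276 + O)/(2*O) (W(O) = (-276 + O)/((2*O)) = (-276 + O)*(1/(2*O)) = (-276 + O)/(2*O))
35991/W(1/(-264)) = 35991/(((-276 + 1/(-264))/(2*(1/(-264))))) = 35991/(((-276 - 1/264)/(2*(-1/264)))) = 35991/(((1/2)*(-264)*(-72865/264))) = 35991/(72865/2) = 35991*(2/72865) = 71982/72865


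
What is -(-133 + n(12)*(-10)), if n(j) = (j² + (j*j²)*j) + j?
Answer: 209053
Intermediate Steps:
n(j) = j + j² + j⁴ (n(j) = (j² + j³*j) + j = (j² + j⁴) + j = j + j² + j⁴)
-(-133 + n(12)*(-10)) = -(-133 + (12*(1 + 12 + 12³))*(-10)) = -(-133 + (12*(1 + 12 + 1728))*(-10)) = -(-133 + (12*1741)*(-10)) = -(-133 + 20892*(-10)) = -(-133 - 208920) = -1*(-209053) = 209053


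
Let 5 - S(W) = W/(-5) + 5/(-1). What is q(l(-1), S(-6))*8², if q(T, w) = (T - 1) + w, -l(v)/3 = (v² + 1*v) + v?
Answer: 3456/5 ≈ 691.20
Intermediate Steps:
S(W) = 10 + W/5 (S(W) = 5 - (W/(-5) + 5/(-1)) = 5 - (W*(-⅕) + 5*(-1)) = 5 - (-W/5 - 5) = 5 - (-5 - W/5) = 5 + (5 + W/5) = 10 + W/5)
l(v) = -6*v - 3*v² (l(v) = -3*((v² + 1*v) + v) = -3*((v² + v) + v) = -3*((v + v²) + v) = -3*(v² + 2*v) = -6*v - 3*v²)
q(T, w) = -1 + T + w (q(T, w) = (-1 + T) + w = -1 + T + w)
q(l(-1), S(-6))*8² = (-1 - 3*(-1)*(2 - 1) + (10 + (⅕)*(-6)))*8² = (-1 - 3*(-1)*1 + (10 - 6/5))*64 = (-1 + 3 + 44/5)*64 = (54/5)*64 = 3456/5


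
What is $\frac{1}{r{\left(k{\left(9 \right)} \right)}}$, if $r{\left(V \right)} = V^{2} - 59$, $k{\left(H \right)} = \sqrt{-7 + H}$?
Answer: $- \frac{1}{57} \approx -0.017544$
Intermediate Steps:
$r{\left(V \right)} = -59 + V^{2}$ ($r{\left(V \right)} = V^{2} - 59 = -59 + V^{2}$)
$\frac{1}{r{\left(k{\left(9 \right)} \right)}} = \frac{1}{-59 + \left(\sqrt{-7 + 9}\right)^{2}} = \frac{1}{-59 + \left(\sqrt{2}\right)^{2}} = \frac{1}{-59 + 2} = \frac{1}{-57} = - \frac{1}{57}$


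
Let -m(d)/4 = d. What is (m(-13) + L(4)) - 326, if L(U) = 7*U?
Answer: -246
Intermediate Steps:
m(d) = -4*d
(m(-13) + L(4)) - 326 = (-4*(-13) + 7*4) - 326 = (52 + 28) - 326 = 80 - 326 = -246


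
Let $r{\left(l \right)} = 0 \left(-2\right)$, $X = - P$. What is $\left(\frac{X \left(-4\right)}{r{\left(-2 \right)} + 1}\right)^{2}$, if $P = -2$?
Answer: $64$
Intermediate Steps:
$X = 2$ ($X = \left(-1\right) \left(-2\right) = 2$)
$r{\left(l \right)} = 0$
$\left(\frac{X \left(-4\right)}{r{\left(-2 \right)} + 1}\right)^{2} = \left(\frac{2 \left(-4\right)}{0 + 1}\right)^{2} = \left(- \frac{8}{1}\right)^{2} = \left(\left(-8\right) 1\right)^{2} = \left(-8\right)^{2} = 64$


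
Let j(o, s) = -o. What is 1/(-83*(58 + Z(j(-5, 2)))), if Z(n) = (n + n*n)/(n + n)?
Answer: -1/5063 ≈ -0.00019751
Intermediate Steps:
Z(n) = (n + n**2)/(2*n) (Z(n) = (n + n**2)/((2*n)) = (n + n**2)*(1/(2*n)) = (n + n**2)/(2*n))
1/(-83*(58 + Z(j(-5, 2)))) = 1/(-83*(58 + (1/2 + (-1*(-5))/2))) = 1/(-83*(58 + (1/2 + (1/2)*5))) = 1/(-83*(58 + (1/2 + 5/2))) = 1/(-83*(58 + 3)) = 1/(-83*61) = 1/(-5063) = -1/5063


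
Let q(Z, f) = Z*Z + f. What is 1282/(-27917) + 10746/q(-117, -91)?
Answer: 141281723/189807683 ≈ 0.74434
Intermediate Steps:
q(Z, f) = f + Z**2 (q(Z, f) = Z**2 + f = f + Z**2)
1282/(-27917) + 10746/q(-117, -91) = 1282/(-27917) + 10746/(-91 + (-117)**2) = 1282*(-1/27917) + 10746/(-91 + 13689) = -1282/27917 + 10746/13598 = -1282/27917 + 10746*(1/13598) = -1282/27917 + 5373/6799 = 141281723/189807683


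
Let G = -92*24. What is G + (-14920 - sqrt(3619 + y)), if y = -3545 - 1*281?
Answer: -17128 - 3*I*sqrt(23) ≈ -17128.0 - 14.387*I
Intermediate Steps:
G = -2208
y = -3826 (y = -3545 - 281 = -3826)
G + (-14920 - sqrt(3619 + y)) = -2208 + (-14920 - sqrt(3619 - 3826)) = -2208 + (-14920 - sqrt(-207)) = -2208 + (-14920 - 3*I*sqrt(23)) = -17128 - 3*I*sqrt(23)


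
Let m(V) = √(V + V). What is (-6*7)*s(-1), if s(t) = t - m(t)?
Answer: 42 + 42*I*√2 ≈ 42.0 + 59.397*I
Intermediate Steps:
m(V) = √2*√V (m(V) = √(2*V) = √2*√V)
s(t) = t - √2*√t
(-6*7)*s(-1) = (-6*7)*(-1 - √2*√(-1)) = -42*(-1 - √2*I) = -42*(-1 - I*√2) = 42 + 42*I*√2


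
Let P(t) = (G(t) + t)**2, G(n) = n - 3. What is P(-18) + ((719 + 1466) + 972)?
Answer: 4678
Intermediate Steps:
G(n) = -3 + n
P(t) = (-3 + 2*t)**2 (P(t) = ((-3 + t) + t)**2 = (-3 + 2*t)**2)
P(-18) + ((719 + 1466) + 972) = (-3 + 2*(-18))**2 + ((719 + 1466) + 972) = (-3 - 36)**2 + (2185 + 972) = (-39)**2 + 3157 = 1521 + 3157 = 4678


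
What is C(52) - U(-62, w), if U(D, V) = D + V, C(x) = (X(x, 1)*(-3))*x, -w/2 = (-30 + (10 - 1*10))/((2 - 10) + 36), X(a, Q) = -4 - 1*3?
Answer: 8063/7 ≈ 1151.9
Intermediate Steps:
X(a, Q) = -7 (X(a, Q) = -4 - 3 = -7)
w = 15/7 (w = -2*(-30 + (10 - 1*10))/((2 - 10) + 36) = -2*(-30 + (10 - 10))/(-8 + 36) = -2*(-30 + 0)/28 = -(-60)/28 = -2*(-15/14) = 15/7 ≈ 2.1429)
C(x) = 21*x (C(x) = (-7*(-3))*x = 21*x)
C(52) - U(-62, w) = 21*52 - (-62 + 15/7) = 1092 - 1*(-419/7) = 1092 + 419/7 = 8063/7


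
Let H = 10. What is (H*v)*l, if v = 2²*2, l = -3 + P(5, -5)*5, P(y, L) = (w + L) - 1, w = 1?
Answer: -2240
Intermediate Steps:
P(y, L) = L (P(y, L) = (1 + L) - 1 = L)
l = -28 (l = -3 - 5*5 = -3 - 25 = -28)
v = 8 (v = 4*2 = 8)
(H*v)*l = (10*8)*(-28) = 80*(-28) = -2240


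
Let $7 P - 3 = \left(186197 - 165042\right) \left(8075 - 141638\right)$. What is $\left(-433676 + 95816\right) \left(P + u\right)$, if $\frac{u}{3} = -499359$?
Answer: $136882135297980$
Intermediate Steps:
$u = -1498077$ ($u = 3 \left(-499359\right) = -1498077$)
$P = -403646466$ ($P = \frac{3}{7} + \frac{\left(186197 - 165042\right) \left(8075 - 141638\right)}{7} = \frac{3}{7} + \frac{21155 \left(-133563\right)}{7} = \frac{3}{7} + \frac{1}{7} \left(-2825525265\right) = \frac{3}{7} - \frac{2825525265}{7} = -403646466$)
$\left(-433676 + 95816\right) \left(P + u\right) = \left(-433676 + 95816\right) \left(-403646466 - 1498077\right) = \left(-337860\right) \left(-405144543\right) = 136882135297980$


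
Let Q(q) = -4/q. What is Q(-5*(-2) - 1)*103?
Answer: -412/9 ≈ -45.778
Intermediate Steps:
Q(-5*(-2) - 1)*103 = -4/(-5*(-2) - 1)*103 = -4/(10 - 1)*103 = -4/9*103 = -412/9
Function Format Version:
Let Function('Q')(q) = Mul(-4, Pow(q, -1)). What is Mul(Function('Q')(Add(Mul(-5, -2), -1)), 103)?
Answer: Rational(-412, 9) ≈ -45.778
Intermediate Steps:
Mul(Function('Q')(Add(Mul(-5, -2), -1)), 103) = Mul(Mul(-4, Pow(Add(Mul(-5, -2), -1), -1)), 103) = Mul(Mul(-4, Pow(Add(10, -1), -1)), 103) = Mul(Mul(-4, Pow(9, -1)), 103) = Mul(Mul(-4, Rational(1, 9)), 103) = Mul(Rational(-4, 9), 103) = Rational(-412, 9)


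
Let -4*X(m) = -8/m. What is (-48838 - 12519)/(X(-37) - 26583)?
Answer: 2270209/983573 ≈ 2.3081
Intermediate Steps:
X(m) = 2/m (X(m) = -(-2)/m = 2/m)
(-48838 - 12519)/(X(-37) - 26583) = (-48838 - 12519)/(2/(-37) - 26583) = -61357/(2*(-1/37) - 26583) = -61357/(-2/37 - 26583) = -61357/(-983573/37) = -61357*(-37/983573) = 2270209/983573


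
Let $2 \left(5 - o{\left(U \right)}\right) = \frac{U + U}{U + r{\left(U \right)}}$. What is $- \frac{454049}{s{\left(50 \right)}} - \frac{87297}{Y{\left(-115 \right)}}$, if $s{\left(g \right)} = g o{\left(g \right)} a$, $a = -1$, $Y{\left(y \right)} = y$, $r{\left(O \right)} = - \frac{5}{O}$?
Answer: $\frac{6952695523}{2294250} \approx 3030.5$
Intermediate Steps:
$o{\left(U \right)} = 5 - \frac{U}{U - \frac{5}{U}}$ ($o{\left(U \right)} = 5 - \frac{\left(U + U\right) \frac{1}{U - \frac{5}{U}}}{2} = 5 - \frac{2 U \frac{1}{U - \frac{5}{U}}}{2} = 5 - \frac{U}{U - \frac{5}{U}}$)
$s{\left(g \right)} = - \frac{g \left(-25 + 4 g^{2}\right)}{-5 + g^{2}}$ ($s{\left(g \right)} = g \frac{-25 + 4 g^{2}}{-5 + g^{2}} \left(-1\right) = \frac{g \left(-25 + 4 g^{2}\right)}{-5 + g^{2}} \left(-1\right) = - \frac{g \left(-25 + 4 g^{2}\right)}{-5 + g^{2}}$)
$- \frac{454049}{s{\left(50 \right)}} - \frac{87297}{Y{\left(-115 \right)}} = - \frac{454049}{50 \frac{1}{-5 + 50^{2}} \left(25 - 4 \cdot 50^{2}\right)} - \frac{87297}{-115} = - \frac{454049}{50 \frac{1}{-5 + 2500} \left(25 - 10000\right)} - - \frac{87297}{115} = - \frac{454049}{50 \cdot \frac{1}{2495} \left(25 - 10000\right)} + \frac{87297}{115} = - \frac{454049}{50 \cdot \frac{1}{2495} \left(-9975\right)} + \frac{87297}{115} = - \frac{454049}{- \frac{99750}{499}} + \frac{87297}{115} = \left(-454049\right) \left(- \frac{499}{99750}\right) + \frac{87297}{115} = \frac{226570451}{99750} + \frac{87297}{115} = \frac{6952695523}{2294250}$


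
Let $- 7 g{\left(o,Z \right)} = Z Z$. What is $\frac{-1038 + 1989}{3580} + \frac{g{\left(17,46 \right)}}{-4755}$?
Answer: $\frac{7845863}{23832060} \approx 0.32921$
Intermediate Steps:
$g{\left(o,Z \right)} = - \frac{Z^{2}}{7}$ ($g{\left(o,Z \right)} = - \frac{Z Z}{7} = - \frac{Z^{2}}{7}$)
$\frac{-1038 + 1989}{3580} + \frac{g{\left(17,46 \right)}}{-4755} = \frac{-1038 + 1989}{3580} + \frac{\left(- \frac{1}{7}\right) 46^{2}}{-4755} = 951 \cdot \frac{1}{3580} + \left(- \frac{1}{7}\right) 2116 \left(- \frac{1}{4755}\right) = \frac{951}{3580} - - \frac{2116}{33285} = \frac{951}{3580} + \frac{2116}{33285} = \frac{7845863}{23832060}$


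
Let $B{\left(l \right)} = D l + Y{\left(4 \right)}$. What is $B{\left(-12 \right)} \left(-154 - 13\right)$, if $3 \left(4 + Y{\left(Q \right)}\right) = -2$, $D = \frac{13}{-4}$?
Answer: $- \frac{17201}{3} \approx -5733.7$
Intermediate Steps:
$D = - \frac{13}{4}$ ($D = 13 \left(- \frac{1}{4}\right) = - \frac{13}{4} \approx -3.25$)
$Y{\left(Q \right)} = - \frac{14}{3}$ ($Y{\left(Q \right)} = -4 + \frac{1}{3} \left(-2\right) = -4 - \frac{2}{3} = - \frac{14}{3}$)
$B{\left(l \right)} = - \frac{14}{3} - \frac{13 l}{4}$ ($B{\left(l \right)} = - \frac{13 l}{4} - \frac{14}{3} = - \frac{14}{3} - \frac{13 l}{4}$)
$B{\left(-12 \right)} \left(-154 - 13\right) = \left(- \frac{14}{3} - -39\right) \left(-154 - 13\right) = \left(- \frac{14}{3} + 39\right) \left(-167\right) = \frac{103}{3} \left(-167\right) = - \frac{17201}{3}$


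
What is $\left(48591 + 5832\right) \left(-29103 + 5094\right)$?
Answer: $-1306641807$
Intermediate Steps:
$\left(48591 + 5832\right) \left(-29103 + 5094\right) = 54423 \left(-24009\right) = -1306641807$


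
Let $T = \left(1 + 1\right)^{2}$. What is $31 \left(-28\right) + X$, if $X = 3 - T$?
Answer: $-869$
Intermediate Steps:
$T = 4$ ($T = 2^{2} = 4$)
$X = -1$ ($X = 3 - 4 = -1$)
$31 \left(-28\right) + X = 31 \left(-28\right) - 1 = -868 - 1 = -869$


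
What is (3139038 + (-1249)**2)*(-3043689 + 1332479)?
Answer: -8041042527190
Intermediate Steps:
(3139038 + (-1249)**2)*(-3043689 + 1332479) = (3139038 + 1560001)*(-1711210) = 4699039*(-1711210) = -8041042527190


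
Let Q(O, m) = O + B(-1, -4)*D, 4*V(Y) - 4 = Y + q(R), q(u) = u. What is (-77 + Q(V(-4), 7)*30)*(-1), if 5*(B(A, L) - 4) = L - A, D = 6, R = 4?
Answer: -565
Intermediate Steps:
V(Y) = 2 + Y/4 (V(Y) = 1 + (Y + 4)/4 = 1 + (4 + Y)/4 = 1 + (1 + Y/4) = 2 + Y/4)
B(A, L) = 4 - A/5 + L/5 (B(A, L) = 4 + (L - A)/5 = 4 + (-A/5 + L/5) = 4 - A/5 + L/5)
Q(O, m) = 102/5 + O (Q(O, m) = O + (4 - 1/5*(-1) + (1/5)*(-4))*6 = O + (4 + 1/5 - 4/5)*6 = O + (17/5)*6 = O + 102/5 = 102/5 + O)
(-77 + Q(V(-4), 7)*30)*(-1) = (-77 + (102/5 + (2 + (1/4)*(-4)))*30)*(-1) = (-77 + (102/5 + (2 - 1))*30)*(-1) = (-77 + (102/5 + 1)*30)*(-1) = (-77 + (107/5)*30)*(-1) = (-77 + 642)*(-1) = 565*(-1) = -565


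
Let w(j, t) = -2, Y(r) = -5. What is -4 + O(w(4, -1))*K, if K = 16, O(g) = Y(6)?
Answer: -84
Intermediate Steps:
O(g) = -5
-4 + O(w(4, -1))*K = -4 - 5*16 = -4 - 80 = -84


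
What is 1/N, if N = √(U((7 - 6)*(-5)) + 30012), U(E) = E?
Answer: √30007/30007 ≈ 0.0057728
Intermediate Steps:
N = √30007 (N = √((7 - 6)*(-5) + 30012) = √(1*(-5) + 30012) = √(-5 + 30012) = √30007 ≈ 173.23)
1/N = 1/(√30007) = √30007/30007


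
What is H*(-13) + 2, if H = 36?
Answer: -466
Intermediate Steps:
H*(-13) + 2 = 36*(-13) + 2 = -468 + 2 = -466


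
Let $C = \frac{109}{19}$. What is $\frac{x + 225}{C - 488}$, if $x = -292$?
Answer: $\frac{1273}{9163} \approx 0.13893$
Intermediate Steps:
$C = \frac{109}{19}$ ($C = 109 \cdot \frac{1}{19} = \frac{109}{19} \approx 5.7368$)
$\frac{x + 225}{C - 488} = \frac{-292 + 225}{\frac{109}{19} - 488} = - \frac{67}{- \frac{9163}{19}} = \left(-67\right) \left(- \frac{19}{9163}\right) = \frac{1273}{9163}$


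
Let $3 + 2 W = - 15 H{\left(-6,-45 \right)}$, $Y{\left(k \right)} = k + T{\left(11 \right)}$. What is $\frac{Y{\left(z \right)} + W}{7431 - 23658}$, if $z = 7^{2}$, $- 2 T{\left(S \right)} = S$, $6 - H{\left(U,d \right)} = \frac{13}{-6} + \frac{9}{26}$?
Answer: $\frac{433}{421902} \approx 0.0010263$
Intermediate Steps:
$H{\left(U,d \right)} = \frac{305}{39}$ ($H{\left(U,d \right)} = 6 - \left(\frac{13}{-6} + \frac{9}{26}\right) = 6 - \left(13 \left(- \frac{1}{6}\right) + 9 \cdot \frac{1}{26}\right) = 6 - \left(- \frac{13}{6} + \frac{9}{26}\right) = 6 - - \frac{71}{39} = 6 + \frac{71}{39} = \frac{305}{39}$)
$T{\left(S \right)} = - \frac{S}{2}$
$z = 49$
$Y{\left(k \right)} = - \frac{11}{2} + k$ ($Y{\left(k \right)} = k - \frac{11}{2} = - \frac{11}{2} + k$)
$W = - \frac{782}{13}$ ($W = - \frac{3}{2} + \frac{\left(-15\right) \frac{305}{39}}{2} = - \frac{3}{2} + \frac{1}{2} \left(- \frac{1525}{13}\right) = - \frac{3}{2} - \frac{1525}{26} = - \frac{782}{13} \approx -60.154$)
$\frac{Y{\left(z \right)} + W}{7431 - 23658} = \frac{\left(- \frac{11}{2} + 49\right) - \frac{782}{13}}{7431 - 23658} = \frac{\frac{87}{2} - \frac{782}{13}}{-16227} = \left(- \frac{433}{26}\right) \left(- \frac{1}{16227}\right) = \frac{433}{421902}$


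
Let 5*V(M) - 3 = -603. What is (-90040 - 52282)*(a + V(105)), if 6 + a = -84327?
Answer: 12019519866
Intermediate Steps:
a = -84333 (a = -6 - 84327 = -84333)
V(M) = -120 (V(M) = ⅗ + (⅕)*(-603) = ⅗ - 603/5 = -120)
(-90040 - 52282)*(a + V(105)) = (-90040 - 52282)*(-84333 - 120) = -142322*(-84453) = 12019519866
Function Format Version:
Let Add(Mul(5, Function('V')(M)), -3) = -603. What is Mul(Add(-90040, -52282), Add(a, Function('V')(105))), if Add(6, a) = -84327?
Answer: 12019519866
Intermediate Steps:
a = -84333 (a = Add(-6, -84327) = -84333)
Function('V')(M) = -120 (Function('V')(M) = Add(Rational(3, 5), Mul(Rational(1, 5), -603)) = Add(Rational(3, 5), Rational(-603, 5)) = -120)
Mul(Add(-90040, -52282), Add(a, Function('V')(105))) = Mul(Add(-90040, -52282), Add(-84333, -120)) = Mul(-142322, -84453) = 12019519866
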